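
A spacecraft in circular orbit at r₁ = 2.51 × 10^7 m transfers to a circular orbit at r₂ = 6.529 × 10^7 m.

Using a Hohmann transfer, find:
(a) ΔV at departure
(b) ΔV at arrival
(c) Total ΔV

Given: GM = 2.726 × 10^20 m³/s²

Transfer semi-major axis: a_t = (r₁ + r₂)/2 = (2.51e+07 + 6.529e+07)/2 = 4.5195e+07 m.
Circular speeds: v₁ = √(GM/r₁) = 3.29554e+06 m/s, v₂ = √(GM/r₂) = 2.04334e+06 m/s.
Transfer speeds (vis-viva v² = GM(2/r − 1/a_t)): v₁ᵗ = 3.96099e+06 m/s, v₂ᵗ = 1.52276e+06 m/s.
(a) ΔV₁ = |v₁ᵗ − v₁| ≈ 6.655e+05 m/s = 665.5 km/s.
(b) ΔV₂ = |v₂ − v₂ᵗ| ≈ 5.206e+05 m/s = 520.6 km/s.
(c) ΔV_total = ΔV₁ + ΔV₂ ≈ 1.186e+06 m/s = 1186 km/s.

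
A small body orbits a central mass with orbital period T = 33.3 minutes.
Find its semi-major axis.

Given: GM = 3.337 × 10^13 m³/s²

Convert to SI: T = 33.3 minutes = 1998 s.
Invert Kepler's third law: a = (GM · T² / (4π²))^(1/3).
Substituting T = 1998 s and GM = 3.337e+13 m³/s²:
a = (3.337e+13 · (1998)² / (4π²))^(1/3) m
a ≈ 1.5e+06 m = 1.5 Mm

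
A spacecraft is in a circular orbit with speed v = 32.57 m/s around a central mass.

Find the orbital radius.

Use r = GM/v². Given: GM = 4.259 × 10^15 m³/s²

For a circular orbit, v² = GM / r, so r = GM / v².
r = 4.259e+15 / (32.57)² m ≈ 4.015e+12 m = 4.015 Tm.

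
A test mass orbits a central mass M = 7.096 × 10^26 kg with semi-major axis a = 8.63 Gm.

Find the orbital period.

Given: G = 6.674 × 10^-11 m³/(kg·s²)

Convert to SI: a = 8.63 Gm = 8.63e+09 m.
GM = G · M = 6.674e-11 · 7.096e+26 = 4.73587e+16 m³/s².
Kepler's third law: T = 2π √(a³ / GM).
Substituting a = 8.63e+09 m and GM = 4.73587e+16 m³/s²:
T = 2π √((8.63e+09)³ / 4.73587e+16) s
T ≈ 2.315e+07 s = 267.9 days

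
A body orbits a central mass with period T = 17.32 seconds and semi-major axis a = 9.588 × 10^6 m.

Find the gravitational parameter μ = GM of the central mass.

GM = 4π² · a³ / T².
GM = 4π² · (9.588e+06)³ / (17.32)² m³/s² ≈ 1.16e+20 m³/s² = 1.16 × 10^20 m³/s².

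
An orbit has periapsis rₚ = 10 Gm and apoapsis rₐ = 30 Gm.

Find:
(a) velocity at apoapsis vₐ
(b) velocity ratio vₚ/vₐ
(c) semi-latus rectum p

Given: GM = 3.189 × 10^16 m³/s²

Convert to SI: rₚ = 10 Gm = 1e+10 m; rₐ = 30 Gm = 3e+10 m.
(a) With a = (rₚ + rₐ)/2 = 2e+10 m, vₐ = √(GM (2/rₐ − 1/a)) = √(3.189e+16 · (2/3e+10 − 1/2e+10)) m/s ≈ 729 m/s
(b) Conservation of angular momentum (rₚvₚ = rₐvₐ) gives vₚ/vₐ = rₐ/rₚ = 3e+10/1e+10 ≈ 3
(c) From a = (rₚ + rₐ)/2 = 2e+10 m and e = (rₐ − rₚ)/(rₐ + rₚ) = 0.5, p = a(1 − e²) = 2e+10 · (1 − (0.5)²) ≈ 1.5e+10 m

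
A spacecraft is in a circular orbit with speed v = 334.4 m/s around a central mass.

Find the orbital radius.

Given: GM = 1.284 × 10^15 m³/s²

For a circular orbit, v² = GM / r, so r = GM / v².
r = 1.284e+15 / (334.4)² m ≈ 1.148e+10 m = 11.48 Gm.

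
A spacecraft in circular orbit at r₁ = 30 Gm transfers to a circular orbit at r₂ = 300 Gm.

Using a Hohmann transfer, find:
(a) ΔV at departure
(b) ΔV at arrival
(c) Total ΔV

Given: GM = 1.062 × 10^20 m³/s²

Convert to SI: r₁ = 30 Gm = 3e+10 m; r₂ = 300 Gm = 3e+11 m.
Transfer semi-major axis: a_t = (r₁ + r₂)/2 = (3e+10 + 3e+11)/2 = 1.65e+11 m.
Circular speeds: v₁ = √(GM/r₁) = 59497.9 m/s, v₂ = √(GM/r₂) = 18814.9 m/s.
Transfer speeds (vis-viva v² = GM(2/r − 1/a_t)): v₁ᵗ = 80227 m/s, v₂ᵗ = 8022.7 m/s.
(a) ΔV₁ = |v₁ᵗ − v₁| ≈ 2.073e+04 m/s = 20.73 km/s.
(b) ΔV₂ = |v₂ − v₂ᵗ| ≈ 1.079e+04 m/s = 10.79 km/s.
(c) ΔV_total = ΔV₁ + ΔV₂ ≈ 3.152e+04 m/s = 31.52 km/s.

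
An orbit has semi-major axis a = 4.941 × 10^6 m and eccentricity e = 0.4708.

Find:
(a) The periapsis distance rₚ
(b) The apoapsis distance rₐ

(a) rₚ = a(1 − e) = 4.941e+06 · (1 − 0.4708) = 4.941e+06 · 0.5292 ≈ 2.615e+06 m = 2.615 × 10^6 m.
(b) rₐ = a(1 + e) = 4.941e+06 · (1 + 0.4708) = 4.941e+06 · 1.4708 ≈ 7.267e+06 m = 7.267 × 10^6 m.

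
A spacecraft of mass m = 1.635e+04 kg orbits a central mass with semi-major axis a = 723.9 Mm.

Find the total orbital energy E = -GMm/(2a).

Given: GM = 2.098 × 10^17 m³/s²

Convert to SI: a = 723.9 Mm = 7.239e+08 m.
E = −GMm / (2a).
E = −2.098e+17 · 1.635e+04 / (2 · 7.239e+08) J ≈ -2.369e+12 J = -2.369 TJ.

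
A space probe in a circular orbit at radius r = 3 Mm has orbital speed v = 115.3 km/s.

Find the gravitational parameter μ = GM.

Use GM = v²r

Convert to SI: r = 3 Mm = 3e+06 m; v = 115.3 km/s = 115300 m/s.
For a circular orbit v² = GM/r, so GM = v² · r.
GM = (115300)² · 3e+06 m³/s² ≈ 3.988e+16 m³/s² = 3.988 × 10^16 m³/s².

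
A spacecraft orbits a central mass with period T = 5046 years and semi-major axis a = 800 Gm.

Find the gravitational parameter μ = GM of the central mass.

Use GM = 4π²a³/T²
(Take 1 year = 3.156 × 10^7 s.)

Convert to SI: T = 5046 years = 1.59252e+11 s; a = 800 Gm = 8e+11 m.
GM = 4π² · a³ / T².
GM = 4π² · (8e+11)³ / (1.59252e+11)² m³/s² ≈ 7.97e+14 m³/s² = 7.97 × 10^14 m³/s².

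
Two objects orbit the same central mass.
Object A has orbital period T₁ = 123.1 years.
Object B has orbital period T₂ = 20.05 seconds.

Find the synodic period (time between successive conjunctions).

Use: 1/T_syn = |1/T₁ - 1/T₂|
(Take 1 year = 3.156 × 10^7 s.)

Convert to SI: T₁ = 123.1 years = 3.88504e+09 s.
T_syn = |T₁ · T₂ / (T₁ − T₂)|.
T_syn = |3.88504e+09 · 20.05 / (3.88504e+09 − 20.05)| s ≈ 20.05 s = 20.05 seconds.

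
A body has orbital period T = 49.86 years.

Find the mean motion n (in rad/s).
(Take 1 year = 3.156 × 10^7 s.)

Convert to SI: T = 49.86 years = 1.57358e+09 s.
n = 2π / T.
n = 2π / 1.57358e+09 s ≈ 3.993e-09 rad/s.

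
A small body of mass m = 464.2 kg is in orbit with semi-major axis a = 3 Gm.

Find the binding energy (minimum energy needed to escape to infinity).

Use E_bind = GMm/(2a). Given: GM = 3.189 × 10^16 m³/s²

Convert to SI: a = 3 Gm = 3e+09 m.
Total orbital energy is E = −GMm/(2a); binding energy is E_bind = −E = GMm/(2a).
E_bind = 3.189e+16 · 464.2 / (2 · 3e+09) J ≈ 2.467e+09 J = 2.467 GJ.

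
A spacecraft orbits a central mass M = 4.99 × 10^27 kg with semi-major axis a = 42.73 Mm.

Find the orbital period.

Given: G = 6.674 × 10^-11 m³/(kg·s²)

Convert to SI: a = 42.73 Mm = 4.273e+07 m.
GM = G · M = 6.674e-11 · 4.99e+27 = 3.33033e+17 m³/s².
Kepler's third law: T = 2π √(a³ / GM).
Substituting a = 4.273e+07 m and GM = 3.33033e+17 m³/s²:
T = 2π √((4.273e+07)³ / 3.33033e+17) s
T ≈ 3041 s = 50.69 minutes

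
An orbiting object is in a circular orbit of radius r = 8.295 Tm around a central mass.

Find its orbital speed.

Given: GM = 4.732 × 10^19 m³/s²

Convert to SI: r = 8.295 Tm = 8.295e+12 m.
For a circular orbit, gravity supplies the centripetal force, so v = √(GM / r).
v = √(4.732e+19 / 8.295e+12) m/s ≈ 2388 m/s = 2.388 km/s.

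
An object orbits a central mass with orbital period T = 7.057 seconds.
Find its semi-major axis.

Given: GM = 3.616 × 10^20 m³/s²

Invert Kepler's third law: a = (GM · T² / (4π²))^(1/3).
Substituting T = 7.057 s and GM = 3.616e+20 m³/s²:
a = (3.616e+20 · (7.057)² / (4π²))^(1/3) m
a ≈ 7.698e+06 m = 7.698 × 10^6 m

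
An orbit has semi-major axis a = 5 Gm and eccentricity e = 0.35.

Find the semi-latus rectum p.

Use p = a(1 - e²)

Convert to SI: a = 5 Gm = 5e+09 m.
p = a (1 − e²).
p = 5e+09 · (1 − (0.35)²) = 5e+09 · 0.8775 ≈ 4.388e+09 m = 4.388 Gm.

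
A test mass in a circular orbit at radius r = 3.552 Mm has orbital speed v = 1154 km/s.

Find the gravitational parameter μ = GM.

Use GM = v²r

Convert to SI: r = 3.552 Mm = 3.552e+06 m; v = 1154 km/s = 1.154e+06 m/s.
For a circular orbit v² = GM/r, so GM = v² · r.
GM = (1.154e+06)² · 3.552e+06 m³/s² ≈ 4.73e+18 m³/s² = 4.73 × 10^18 m³/s².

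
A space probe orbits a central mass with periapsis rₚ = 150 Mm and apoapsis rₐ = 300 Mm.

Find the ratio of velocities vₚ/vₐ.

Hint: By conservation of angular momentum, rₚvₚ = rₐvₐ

Convert to SI: rₚ = 150 Mm = 1.5e+08 m; rₐ = 300 Mm = 3e+08 m.
Conservation of angular momentum gives rₚvₚ = rₐvₐ, so vₚ/vₐ = rₐ/rₚ.
vₚ/vₐ = 3e+08 / 1.5e+08 ≈ 2.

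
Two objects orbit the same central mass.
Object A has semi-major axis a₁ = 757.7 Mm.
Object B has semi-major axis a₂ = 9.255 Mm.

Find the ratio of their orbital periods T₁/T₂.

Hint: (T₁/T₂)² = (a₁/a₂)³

Convert to SI: a₁ = 757.7 Mm = 7.577e+08 m; a₂ = 9.255 Mm = 9.255e+06 m.
From Kepler's third law, (T₁/T₂)² = (a₁/a₂)³, so T₁/T₂ = (a₁/a₂)^(3/2).
a₁/a₂ = 7.577e+08 / 9.255e+06 = 81.8693.
T₁/T₂ = (81.8693)^(3/2) ≈ 740.8.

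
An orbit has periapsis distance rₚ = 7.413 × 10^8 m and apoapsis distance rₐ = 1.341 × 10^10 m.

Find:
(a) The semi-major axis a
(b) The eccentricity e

(a) a = (rₚ + rₐ) / 2 = (7.413e+08 + 1.341e+10) / 2 ≈ 7.076e+09 m = 7.076 × 10^9 m.
(b) e = (rₐ − rₚ) / (rₐ + rₚ) = (1.341e+10 − 7.413e+08) / (1.341e+10 + 7.413e+08) ≈ 0.8952.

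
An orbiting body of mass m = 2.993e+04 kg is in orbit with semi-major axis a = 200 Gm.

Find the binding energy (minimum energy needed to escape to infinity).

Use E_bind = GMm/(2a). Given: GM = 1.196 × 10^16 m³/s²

Convert to SI: a = 200 Gm = 2e+11 m.
Total orbital energy is E = −GMm/(2a); binding energy is E_bind = −E = GMm/(2a).
E_bind = 1.196e+16 · 2.993e+04 / (2 · 2e+11) J ≈ 8.949e+08 J = 894.9 MJ.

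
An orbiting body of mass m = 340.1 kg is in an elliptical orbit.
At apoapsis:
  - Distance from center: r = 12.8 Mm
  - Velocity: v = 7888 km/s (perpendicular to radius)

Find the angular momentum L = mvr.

Convert to SI: r = 12.8 Mm = 1.28e+07 m; v = 7888 km/s = 7.888e+06 m/s.
Since v is perpendicular to r, L = m · v · r.
L = 340.1 · 7.888e+06 · 1.28e+07 kg·m²/s ≈ 3.434e+16 kg·m²/s.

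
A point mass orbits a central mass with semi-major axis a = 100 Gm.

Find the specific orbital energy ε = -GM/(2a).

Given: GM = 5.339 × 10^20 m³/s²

Convert to SI: a = 100 Gm = 1e+11 m.
ε = −GM / (2a).
ε = −5.339e+20 / (2 · 1e+11) J/kg ≈ -2.67e+09 J/kg = -2.67 GJ/kg.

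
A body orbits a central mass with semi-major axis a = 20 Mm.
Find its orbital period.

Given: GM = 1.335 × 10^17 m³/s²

Convert to SI: a = 20 Mm = 2e+07 m.
Kepler's third law: T = 2π √(a³ / GM).
Substituting a = 2e+07 m and GM = 1.335e+17 m³/s²:
T = 2π √((2e+07)³ / 1.335e+17) s
T ≈ 1538 s = 25.63 minutes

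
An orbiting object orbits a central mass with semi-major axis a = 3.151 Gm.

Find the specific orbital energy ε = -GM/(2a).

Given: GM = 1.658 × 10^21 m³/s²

Convert to SI: a = 3.151 Gm = 3.151e+09 m.
ε = −GM / (2a).
ε = −1.658e+21 / (2 · 3.151e+09) J/kg ≈ -2.631e+11 J/kg = -263.1 GJ/kg.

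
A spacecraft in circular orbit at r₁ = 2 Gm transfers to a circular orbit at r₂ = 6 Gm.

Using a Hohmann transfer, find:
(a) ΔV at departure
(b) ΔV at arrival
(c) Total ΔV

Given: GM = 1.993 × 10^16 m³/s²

Convert to SI: r₁ = 2 Gm = 2e+09 m; r₂ = 6 Gm = 6e+09 m.
Transfer semi-major axis: a_t = (r₁ + r₂)/2 = (2e+09 + 6e+09)/2 = 4e+09 m.
Circular speeds: v₁ = √(GM/r₁) = 3156.74 m/s, v₂ = √(GM/r₂) = 1822.54 m/s.
Transfer speeds (vis-viva v² = GM(2/r − 1/a_t)): v₁ᵗ = 3866.2 m/s, v₂ᵗ = 1288.73 m/s.
(a) ΔV₁ = |v₁ᵗ − v₁| ≈ 709.5 m/s = 709.5 m/s.
(b) ΔV₂ = |v₂ − v₂ᵗ| ≈ 533.8 m/s = 533.8 m/s.
(c) ΔV_total = ΔV₁ + ΔV₂ ≈ 1243 m/s = 1.243 km/s.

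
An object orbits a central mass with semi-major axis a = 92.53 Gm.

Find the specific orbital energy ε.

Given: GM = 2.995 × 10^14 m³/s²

Convert to SI: a = 92.53 Gm = 9.253e+10 m.
ε = −GM / (2a).
ε = −2.995e+14 / (2 · 9.253e+10) J/kg ≈ -1618 J/kg = -1.618 kJ/kg.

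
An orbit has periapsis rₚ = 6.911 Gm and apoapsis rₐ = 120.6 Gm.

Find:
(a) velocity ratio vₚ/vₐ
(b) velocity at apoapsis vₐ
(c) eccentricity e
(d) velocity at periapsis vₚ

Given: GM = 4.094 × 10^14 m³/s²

Convert to SI: rₚ = 6.911 Gm = 6.911e+09 m; rₐ = 120.6 Gm = 1.206e+11 m.
(a) Conservation of angular momentum (rₚvₚ = rₐvₐ) gives vₚ/vₐ = rₐ/rₚ = 1.206e+11/6.911e+09 ≈ 17.45
(b) With a = (rₚ + rₐ)/2 = 6.37555e+10 m, vₐ = √(GM (2/rₐ − 1/a)) = √(4.094e+14 · (2/1.206e+11 − 1/6.37555e+10)) m/s ≈ 19.18 m/s
(c) e = (rₐ − rₚ)/(rₐ + rₚ) = (1.206e+11 − 6.911e+09)/(1.206e+11 + 6.911e+09) ≈ 0.8916
(d) With a = (rₚ + rₐ)/2 = 6.37555e+10 m, vₚ = √(GM (2/rₚ − 1/a)) = √(4.094e+14 · (2/6.911e+09 − 1/6.37555e+10)) m/s ≈ 334.7 m/s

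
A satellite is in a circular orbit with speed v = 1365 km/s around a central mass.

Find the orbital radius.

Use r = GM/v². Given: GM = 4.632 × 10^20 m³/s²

Convert to SI: v = 1365 km/s = 1.365e+06 m/s.
For a circular orbit, v² = GM / r, so r = GM / v².
r = 4.632e+20 / (1.365e+06)² m ≈ 2.486e+08 m = 2.486 × 10^8 m.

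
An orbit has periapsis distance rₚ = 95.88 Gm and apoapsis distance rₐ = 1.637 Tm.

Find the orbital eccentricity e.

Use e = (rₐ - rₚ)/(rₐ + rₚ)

Convert to SI: rₚ = 95.88 Gm = 9.588e+10 m; rₐ = 1.637 Tm = 1.637e+12 m.
e = (rₐ − rₚ) / (rₐ + rₚ).
e = (1.637e+12 − 9.588e+10) / (1.637e+12 + 9.588e+10) = 1.54112e+12 / 1.73288e+12 ≈ 0.8893.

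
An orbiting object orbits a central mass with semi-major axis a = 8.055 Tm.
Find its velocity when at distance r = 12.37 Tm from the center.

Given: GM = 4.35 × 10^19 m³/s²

Convert to SI: a = 8.055 Tm = 8.055e+12 m; r = 12.37 Tm = 1.237e+13 m.
Vis-viva: v = √(GM · (2/r − 1/a)).
2/r − 1/a = 2/1.237e+13 − 1/8.055e+12 = 3.7535e-14 m⁻¹.
v = √(4.35e+19 · 3.7535e-14) m/s ≈ 1278 m/s = 1.278 km/s.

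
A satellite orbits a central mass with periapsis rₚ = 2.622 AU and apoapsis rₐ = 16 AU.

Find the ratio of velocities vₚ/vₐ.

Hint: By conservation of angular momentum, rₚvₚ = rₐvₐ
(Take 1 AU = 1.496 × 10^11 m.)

Convert to SI: rₚ = 2.622 AU = 3.92251e+11 m; rₐ = 16 AU = 2.3936e+12 m.
Conservation of angular momentum gives rₚvₚ = rₐvₐ, so vₚ/vₐ = rₐ/rₚ.
vₚ/vₐ = 2.3936e+12 / 3.92251e+11 ≈ 6.102.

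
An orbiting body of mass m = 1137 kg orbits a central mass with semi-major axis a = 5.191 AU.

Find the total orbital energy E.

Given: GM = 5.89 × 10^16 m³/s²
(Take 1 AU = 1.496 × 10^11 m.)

Convert to SI: a = 5.191 AU = 7.76574e+11 m.
E = −GMm / (2a).
E = −5.89e+16 · 1137 / (2 · 7.76574e+11) J ≈ -4.312e+07 J = -43.12 MJ.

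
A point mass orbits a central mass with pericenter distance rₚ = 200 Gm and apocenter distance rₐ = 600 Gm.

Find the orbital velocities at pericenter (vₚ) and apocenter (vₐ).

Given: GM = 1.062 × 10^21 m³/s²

Convert to SI: rₚ = 200 Gm = 2e+11 m; rₐ = 600 Gm = 6e+11 m.
Use the vis-viva equation v² = GM(2/r − 1/a) with a = (rₚ + rₐ)/2 = (2e+11 + 6e+11)/2 = 4e+11 m.
vₚ = √(GM · (2/rₚ − 1/a)) = √(1.062e+21 · (2/2e+11 − 1/4e+11)) m/s ≈ 8.925e+04 m/s = 89.25 km/s.
vₐ = √(GM · (2/rₐ − 1/a)) = √(1.062e+21 · (2/6e+11 − 1/4e+11)) m/s ≈ 2.975e+04 m/s = 29.75 km/s.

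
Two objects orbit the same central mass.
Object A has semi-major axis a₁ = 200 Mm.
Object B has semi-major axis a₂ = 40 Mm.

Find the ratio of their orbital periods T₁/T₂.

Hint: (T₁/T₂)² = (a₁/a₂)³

Convert to SI: a₁ = 200 Mm = 2e+08 m; a₂ = 40 Mm = 4e+07 m.
From Kepler's third law, (T₁/T₂)² = (a₁/a₂)³, so T₁/T₂ = (a₁/a₂)^(3/2).
a₁/a₂ = 2e+08 / 4e+07 = 5.
T₁/T₂ = (5)^(3/2) ≈ 11.18.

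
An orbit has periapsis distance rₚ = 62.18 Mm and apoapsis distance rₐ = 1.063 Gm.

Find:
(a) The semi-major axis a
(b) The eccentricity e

Convert to SI: rₚ = 62.18 Mm = 6.218e+07 m; rₐ = 1.063 Gm = 1.063e+09 m.
(a) a = (rₚ + rₐ) / 2 = (6.218e+07 + 1.063e+09) / 2 ≈ 5.626e+08 m = 562.6 Mm.
(b) e = (rₐ − rₚ) / (rₐ + rₚ) = (1.063e+09 − 6.218e+07) / (1.063e+09 + 6.218e+07) ≈ 0.8895.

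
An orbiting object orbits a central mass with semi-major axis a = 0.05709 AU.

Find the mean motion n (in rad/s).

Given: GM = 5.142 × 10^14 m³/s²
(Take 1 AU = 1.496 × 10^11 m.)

Convert to SI: a = 0.05709 AU = 8.54066e+09 m.
n = √(GM / a³).
n = √(5.142e+14 / (8.54066e+09)³) rad/s ≈ 2.873e-08 rad/s.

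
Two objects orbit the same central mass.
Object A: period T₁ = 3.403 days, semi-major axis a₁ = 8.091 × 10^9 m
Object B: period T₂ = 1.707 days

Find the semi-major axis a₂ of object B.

Convert to SI: T₁ = 3.403 days = 294019 s; T₂ = 1.707 days = 147485 s.
Kepler's third law: (T₁/T₂)² = (a₁/a₂)³ ⇒ a₂ = a₁ · (T₂/T₁)^(2/3).
T₂/T₁ = 147485 / 294019 = 0.501616.
a₂ = 8.091e+09 · (0.501616)^(2/3) m ≈ 5.108e+09 m = 5.108 × 10^9 m.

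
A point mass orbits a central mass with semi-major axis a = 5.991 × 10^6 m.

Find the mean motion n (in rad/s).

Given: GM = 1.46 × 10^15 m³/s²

n = √(GM / a³).
n = √(1.46e+15 / (5.991e+06)³) rad/s ≈ 0.002606 rad/s.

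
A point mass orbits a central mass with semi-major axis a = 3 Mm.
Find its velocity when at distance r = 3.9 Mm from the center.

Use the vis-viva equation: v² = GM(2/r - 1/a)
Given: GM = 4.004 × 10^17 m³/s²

Convert to SI: a = 3 Mm = 3e+06 m; r = 3.9 Mm = 3.9e+06 m.
Vis-viva: v = √(GM · (2/r − 1/a)).
2/r − 1/a = 2/3.9e+06 − 1/3e+06 = 1.79487e-07 m⁻¹.
v = √(4.004e+17 · 1.79487e-07) m/s ≈ 2.681e+05 m/s = 268.1 km/s.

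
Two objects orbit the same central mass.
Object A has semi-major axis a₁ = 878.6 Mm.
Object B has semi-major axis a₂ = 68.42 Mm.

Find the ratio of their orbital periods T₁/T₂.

Convert to SI: a₁ = 878.6 Mm = 8.786e+08 m; a₂ = 68.42 Mm = 6.842e+07 m.
From Kepler's third law, (T₁/T₂)² = (a₁/a₂)³, so T₁/T₂ = (a₁/a₂)^(3/2).
a₁/a₂ = 8.786e+08 / 6.842e+07 = 12.8413.
T₁/T₂ = (12.8413)^(3/2) ≈ 46.02.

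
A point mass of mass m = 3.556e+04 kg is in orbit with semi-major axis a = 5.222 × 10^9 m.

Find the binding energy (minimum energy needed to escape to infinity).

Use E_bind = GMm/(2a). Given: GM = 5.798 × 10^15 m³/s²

Total orbital energy is E = −GMm/(2a); binding energy is E_bind = −E = GMm/(2a).
E_bind = 5.798e+15 · 3.556e+04 / (2 · 5.222e+09) J ≈ 1.974e+10 J = 19.74 GJ.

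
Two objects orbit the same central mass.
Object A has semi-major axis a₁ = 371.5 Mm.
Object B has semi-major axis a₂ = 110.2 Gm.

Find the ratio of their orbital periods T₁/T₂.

Convert to SI: a₁ = 371.5 Mm = 3.715e+08 m; a₂ = 110.2 Gm = 1.102e+11 m.
From Kepler's third law, (T₁/T₂)² = (a₁/a₂)³, so T₁/T₂ = (a₁/a₂)^(3/2).
a₁/a₂ = 3.715e+08 / 1.102e+11 = 0.00337114.
T₁/T₂ = (0.00337114)^(3/2) ≈ 0.0001957.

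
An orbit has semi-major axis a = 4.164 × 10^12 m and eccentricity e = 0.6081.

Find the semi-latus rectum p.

p = a (1 − e²).
p = 4.164e+12 · (1 − (0.6081)²) = 4.164e+12 · 0.630214 ≈ 2.624e+12 m = 2.624 × 10^12 m.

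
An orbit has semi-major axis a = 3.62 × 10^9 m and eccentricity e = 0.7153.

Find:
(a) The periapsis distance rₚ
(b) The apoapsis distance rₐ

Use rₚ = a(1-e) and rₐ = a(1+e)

(a) rₚ = a(1 − e) = 3.62e+09 · (1 − 0.7153) = 3.62e+09 · 0.2847 ≈ 1.031e+09 m = 1.031 × 10^9 m.
(b) rₐ = a(1 + e) = 3.62e+09 · (1 + 0.7153) = 3.62e+09 · 1.7153 ≈ 6.209e+09 m = 6.209 × 10^9 m.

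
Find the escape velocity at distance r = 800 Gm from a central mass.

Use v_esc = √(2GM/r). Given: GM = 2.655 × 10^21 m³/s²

Convert to SI: r = 800 Gm = 8e+11 m.
Escape velocity comes from setting total energy to zero: ½v² − GM/r = 0 ⇒ v_esc = √(2GM / r).
v_esc = √(2 · 2.655e+21 / 8e+11) m/s ≈ 8.147e+04 m/s = 81.47 km/s.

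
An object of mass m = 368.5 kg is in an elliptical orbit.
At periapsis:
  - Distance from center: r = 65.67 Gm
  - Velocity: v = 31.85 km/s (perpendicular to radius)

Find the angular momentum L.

Convert to SI: r = 65.67 Gm = 6.567e+10 m; v = 31.85 km/s = 31850 m/s.
Since v is perpendicular to r, L = m · v · r.
L = 368.5 · 31850 · 6.567e+10 kg·m²/s ≈ 7.708e+17 kg·m²/s.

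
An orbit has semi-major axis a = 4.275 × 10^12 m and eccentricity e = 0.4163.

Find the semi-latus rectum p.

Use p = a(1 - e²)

p = a (1 − e²).
p = 4.275e+12 · (1 − (0.4163)²) = 4.275e+12 · 0.826694 ≈ 3.534e+12 m = 3.534 × 10^12 m.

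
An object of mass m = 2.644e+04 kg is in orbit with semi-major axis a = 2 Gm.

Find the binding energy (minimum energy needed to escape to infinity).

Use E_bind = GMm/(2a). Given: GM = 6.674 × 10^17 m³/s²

Convert to SI: a = 2 Gm = 2e+09 m.
Total orbital energy is E = −GMm/(2a); binding energy is E_bind = −E = GMm/(2a).
E_bind = 6.674e+17 · 2.644e+04 / (2 · 2e+09) J ≈ 4.412e+12 J = 4.412 TJ.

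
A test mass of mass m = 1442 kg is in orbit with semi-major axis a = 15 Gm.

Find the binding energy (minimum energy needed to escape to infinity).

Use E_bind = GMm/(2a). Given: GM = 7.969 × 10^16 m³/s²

Convert to SI: a = 15 Gm = 1.5e+10 m.
Total orbital energy is E = −GMm/(2a); binding energy is E_bind = −E = GMm/(2a).
E_bind = 7.969e+16 · 1442 / (2 · 1.5e+10) J ≈ 3.83e+09 J = 3.83 GJ.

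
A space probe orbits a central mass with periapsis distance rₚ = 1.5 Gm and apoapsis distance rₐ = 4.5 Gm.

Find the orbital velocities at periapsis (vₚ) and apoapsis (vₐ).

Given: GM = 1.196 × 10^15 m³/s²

Convert to SI: rₚ = 1.5 Gm = 1.5e+09 m; rₐ = 4.5 Gm = 4.5e+09 m.
Use the vis-viva equation v² = GM(2/r − 1/a) with a = (rₚ + rₐ)/2 = (1.5e+09 + 4.5e+09)/2 = 3e+09 m.
vₚ = √(GM · (2/rₚ − 1/a)) = √(1.196e+15 · (2/1.5e+09 − 1/3e+09)) m/s ≈ 1094 m/s = 1.094 km/s.
vₐ = √(GM · (2/rₐ − 1/a)) = √(1.196e+15 · (2/4.5e+09 − 1/3e+09)) m/s ≈ 364.5 m/s = 364.5 m/s.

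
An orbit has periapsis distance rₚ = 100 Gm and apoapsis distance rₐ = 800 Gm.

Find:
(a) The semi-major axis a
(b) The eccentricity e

Convert to SI: rₚ = 100 Gm = 1e+11 m; rₐ = 800 Gm = 8e+11 m.
(a) a = (rₚ + rₐ) / 2 = (1e+11 + 8e+11) / 2 ≈ 4.5e+11 m = 450 Gm.
(b) e = (rₐ − rₚ) / (rₐ + rₚ) = (8e+11 − 1e+11) / (8e+11 + 1e+11) ≈ 0.7778.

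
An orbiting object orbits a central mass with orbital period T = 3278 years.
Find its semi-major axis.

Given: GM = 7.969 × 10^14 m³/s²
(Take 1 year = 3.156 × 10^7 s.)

Convert to SI: T = 3278 years = 1.03454e+11 s.
Invert Kepler's third law: a = (GM · T² / (4π²))^(1/3).
Substituting T = 1.03454e+11 s and GM = 7.969e+14 m³/s²:
a = (7.969e+14 · (1.03454e+11)² / (4π²))^(1/3) m
a ≈ 6e+11 m = 600 Gm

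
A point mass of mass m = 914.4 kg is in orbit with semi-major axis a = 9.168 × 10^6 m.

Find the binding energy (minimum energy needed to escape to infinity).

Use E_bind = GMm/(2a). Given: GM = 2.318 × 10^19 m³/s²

Total orbital energy is E = −GMm/(2a); binding energy is E_bind = −E = GMm/(2a).
E_bind = 2.318e+19 · 914.4 / (2 · 9.168e+06) J ≈ 1.156e+15 J = 1.156 PJ.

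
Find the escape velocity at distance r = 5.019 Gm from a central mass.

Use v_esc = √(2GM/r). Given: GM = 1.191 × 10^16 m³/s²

Convert to SI: r = 5.019 Gm = 5.019e+09 m.
Escape velocity comes from setting total energy to zero: ½v² − GM/r = 0 ⇒ v_esc = √(2GM / r).
v_esc = √(2 · 1.191e+16 / 5.019e+09) m/s ≈ 2179 m/s = 2.179 km/s.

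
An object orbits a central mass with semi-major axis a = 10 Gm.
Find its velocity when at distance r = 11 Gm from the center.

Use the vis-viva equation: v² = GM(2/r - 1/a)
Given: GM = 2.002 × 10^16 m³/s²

Convert to SI: a = 10 Gm = 1e+10 m; r = 11 Gm = 1.1e+10 m.
Vis-viva: v = √(GM · (2/r − 1/a)).
2/r − 1/a = 2/1.1e+10 − 1/1e+10 = 8.18182e-11 m⁻¹.
v = √(2.002e+16 · 8.18182e-11) m/s ≈ 1280 m/s = 1.28 km/s.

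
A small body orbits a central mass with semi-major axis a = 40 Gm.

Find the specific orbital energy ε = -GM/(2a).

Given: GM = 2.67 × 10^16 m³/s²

Convert to SI: a = 40 Gm = 4e+10 m.
ε = −GM / (2a).
ε = −2.67e+16 / (2 · 4e+10) J/kg ≈ -3.338e+05 J/kg = -333.8 kJ/kg.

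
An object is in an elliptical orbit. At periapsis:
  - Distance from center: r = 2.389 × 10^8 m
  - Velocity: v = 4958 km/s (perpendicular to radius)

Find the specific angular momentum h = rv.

Convert to SI: v = 4958 km/s = 4.958e+06 m/s.
With v perpendicular to r, h = r · v.
h = 2.389e+08 · 4.958e+06 m²/s ≈ 1.184e+15 m²/s.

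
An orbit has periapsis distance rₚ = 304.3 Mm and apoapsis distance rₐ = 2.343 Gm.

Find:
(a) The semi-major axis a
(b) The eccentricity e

Convert to SI: rₚ = 304.3 Mm = 3.043e+08 m; rₐ = 2.343 Gm = 2.343e+09 m.
(a) a = (rₚ + rₐ) / 2 = (3.043e+08 + 2.343e+09) / 2 ≈ 1.324e+09 m = 1.324 Gm.
(b) e = (rₐ − rₚ) / (rₐ + rₚ) = (2.343e+09 − 3.043e+08) / (2.343e+09 + 3.043e+08) ≈ 0.7701.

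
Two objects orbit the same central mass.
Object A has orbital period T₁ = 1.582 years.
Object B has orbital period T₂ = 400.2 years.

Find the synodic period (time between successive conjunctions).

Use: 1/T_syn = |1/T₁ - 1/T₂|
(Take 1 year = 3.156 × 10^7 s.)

Convert to SI: T₁ = 1.582 years = 4.99279e+07 s; T₂ = 400.2 years = 1.26303e+10 s.
T_syn = |T₁ · T₂ / (T₁ − T₂)|.
T_syn = |4.99279e+07 · 1.26303e+10 / (4.99279e+07 − 1.26303e+10)| s ≈ 5.013e+07 s = 1.588 years.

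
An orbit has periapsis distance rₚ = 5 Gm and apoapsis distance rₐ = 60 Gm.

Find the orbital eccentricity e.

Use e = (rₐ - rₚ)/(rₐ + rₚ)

Convert to SI: rₚ = 5 Gm = 5e+09 m; rₐ = 60 Gm = 6e+10 m.
e = (rₐ − rₚ) / (rₐ + rₚ).
e = (6e+10 − 5e+09) / (6e+10 + 5e+09) = 5.5e+10 / 6.5e+10 ≈ 0.8462.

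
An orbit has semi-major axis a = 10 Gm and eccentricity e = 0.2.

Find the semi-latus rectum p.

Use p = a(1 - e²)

Convert to SI: a = 10 Gm = 1e+10 m.
p = a (1 − e²).
p = 1e+10 · (1 − (0.2)²) = 1e+10 · 0.96 ≈ 9.6e+09 m = 9.6 Gm.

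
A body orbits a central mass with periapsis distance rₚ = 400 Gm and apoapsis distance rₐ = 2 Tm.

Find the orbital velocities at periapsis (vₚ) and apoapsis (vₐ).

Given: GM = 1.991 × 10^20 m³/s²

Convert to SI: rₚ = 400 Gm = 4e+11 m; rₐ = 2 Tm = 2e+12 m.
Use the vis-viva equation v² = GM(2/r − 1/a) with a = (rₚ + rₐ)/2 = (4e+11 + 2e+12)/2 = 1.2e+12 m.
vₚ = √(GM · (2/rₚ − 1/a)) = √(1.991e+20 · (2/4e+11 − 1/1.2e+12)) m/s ≈ 2.88e+04 m/s = 28.8 km/s.
vₐ = √(GM · (2/rₐ − 1/a)) = √(1.991e+20 · (2/2e+12 − 1/1.2e+12)) m/s ≈ 5760 m/s = 5.76 km/s.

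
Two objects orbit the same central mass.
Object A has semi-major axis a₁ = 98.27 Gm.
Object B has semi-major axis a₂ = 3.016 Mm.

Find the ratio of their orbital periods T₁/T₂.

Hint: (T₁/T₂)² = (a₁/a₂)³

Convert to SI: a₁ = 98.27 Gm = 9.827e+10 m; a₂ = 3.016 Mm = 3.016e+06 m.
From Kepler's third law, (T₁/T₂)² = (a₁/a₂)³, so T₁/T₂ = (a₁/a₂)^(3/2).
a₁/a₂ = 9.827e+10 / 3.016e+06 = 32582.9.
T₁/T₂ = (32582.9)^(3/2) ≈ 5.881e+06.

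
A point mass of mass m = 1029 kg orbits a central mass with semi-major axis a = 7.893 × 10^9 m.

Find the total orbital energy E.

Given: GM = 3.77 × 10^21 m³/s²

E = −GMm / (2a).
E = −3.77e+21 · 1029 / (2 · 7.893e+09) J ≈ -2.457e+14 J = -245.7 TJ.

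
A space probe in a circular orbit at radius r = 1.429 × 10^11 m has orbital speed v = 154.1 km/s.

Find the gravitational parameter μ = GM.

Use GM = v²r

Convert to SI: v = 154.1 km/s = 154100 m/s.
For a circular orbit v² = GM/r, so GM = v² · r.
GM = (154100)² · 1.429e+11 m³/s² ≈ 3.393e+21 m³/s² = 3.393 × 10^21 m³/s².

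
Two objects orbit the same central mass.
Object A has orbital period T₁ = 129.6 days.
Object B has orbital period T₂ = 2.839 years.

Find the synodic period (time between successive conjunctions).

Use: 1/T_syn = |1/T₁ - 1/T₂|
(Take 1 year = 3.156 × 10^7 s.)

Convert to SI: T₁ = 129.6 days = 1.11974e+07 s; T₂ = 2.839 years = 8.95988e+07 s.
T_syn = |T₁ · T₂ / (T₁ − T₂)|.
T_syn = |1.11974e+07 · 8.95988e+07 / (1.11974e+07 − 8.95988e+07)| s ≈ 1.28e+07 s = 148.1 days.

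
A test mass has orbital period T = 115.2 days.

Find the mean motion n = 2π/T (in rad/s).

Convert to SI: T = 115.2 days = 9.95328e+06 s.
n = 2π / T.
n = 2π / 9.95328e+06 s ≈ 6.313e-07 rad/s.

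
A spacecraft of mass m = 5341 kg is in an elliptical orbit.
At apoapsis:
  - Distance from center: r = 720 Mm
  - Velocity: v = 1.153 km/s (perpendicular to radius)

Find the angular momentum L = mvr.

Convert to SI: r = 720 Mm = 7.2e+08 m; v = 1.153 km/s = 1153 m/s.
Since v is perpendicular to r, L = m · v · r.
L = 5341 · 1153 · 7.2e+08 kg·m²/s ≈ 4.434e+15 kg·m²/s.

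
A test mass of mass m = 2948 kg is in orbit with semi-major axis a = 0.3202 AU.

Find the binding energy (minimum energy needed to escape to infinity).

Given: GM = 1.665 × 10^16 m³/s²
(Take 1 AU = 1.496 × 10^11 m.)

Convert to SI: a = 0.3202 AU = 4.79019e+10 m.
Total orbital energy is E = −GMm/(2a); binding energy is E_bind = −E = GMm/(2a).
E_bind = 1.665e+16 · 2948 / (2 · 4.79019e+10) J ≈ 5.123e+08 J = 512.3 MJ.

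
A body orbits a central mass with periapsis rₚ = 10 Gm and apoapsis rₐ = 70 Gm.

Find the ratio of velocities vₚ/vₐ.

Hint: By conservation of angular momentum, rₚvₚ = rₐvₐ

Convert to SI: rₚ = 10 Gm = 1e+10 m; rₐ = 70 Gm = 7e+10 m.
Conservation of angular momentum gives rₚvₚ = rₐvₐ, so vₚ/vₐ = rₐ/rₚ.
vₚ/vₐ = 7e+10 / 1e+10 ≈ 7.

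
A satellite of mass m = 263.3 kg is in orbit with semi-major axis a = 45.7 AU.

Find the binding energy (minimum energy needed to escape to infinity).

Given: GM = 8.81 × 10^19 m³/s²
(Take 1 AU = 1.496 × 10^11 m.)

Convert to SI: a = 45.7 AU = 6.83672e+12 m.
Total orbital energy is E = −GMm/(2a); binding energy is E_bind = −E = GMm/(2a).
E_bind = 8.81e+19 · 263.3 / (2 · 6.83672e+12) J ≈ 1.696e+09 J = 1.696 GJ.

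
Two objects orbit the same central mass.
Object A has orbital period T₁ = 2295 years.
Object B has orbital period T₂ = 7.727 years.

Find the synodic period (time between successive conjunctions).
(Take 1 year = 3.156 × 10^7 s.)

Convert to SI: T₁ = 2295 years = 7.24302e+10 s; T₂ = 7.727 years = 2.43864e+08 s.
T_syn = |T₁ · T₂ / (T₁ − T₂)|.
T_syn = |7.24302e+10 · 2.43864e+08 / (7.24302e+10 − 2.43864e+08)| s ≈ 2.447e+08 s = 7.753 years.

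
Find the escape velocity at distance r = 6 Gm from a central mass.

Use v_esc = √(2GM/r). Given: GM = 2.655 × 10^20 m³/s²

Convert to SI: r = 6 Gm = 6e+09 m.
Escape velocity comes from setting total energy to zero: ½v² − GM/r = 0 ⇒ v_esc = √(2GM / r).
v_esc = √(2 · 2.655e+20 / 6e+09) m/s ≈ 2.975e+05 m/s = 297.5 km/s.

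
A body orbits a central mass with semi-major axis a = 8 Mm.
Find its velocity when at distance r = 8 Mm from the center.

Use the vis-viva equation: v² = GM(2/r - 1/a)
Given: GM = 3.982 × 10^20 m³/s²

Convert to SI: a = 8 Mm = 8e+06 m; r = 8 Mm = 8e+06 m.
Vis-viva: v = √(GM · (2/r − 1/a)).
2/r − 1/a = 2/8e+06 − 1/8e+06 = 1.25e-07 m⁻¹.
v = √(3.982e+20 · 1.25e-07) m/s ≈ 7.055e+06 m/s = 7055 km/s.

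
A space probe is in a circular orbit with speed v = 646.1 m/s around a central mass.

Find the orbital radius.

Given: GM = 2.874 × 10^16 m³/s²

For a circular orbit, v² = GM / r, so r = GM / v².
r = 2.874e+16 / (646.1)² m ≈ 6.885e+10 m = 68.85 Gm.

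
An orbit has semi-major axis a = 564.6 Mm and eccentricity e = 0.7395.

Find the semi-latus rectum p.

Convert to SI: a = 564.6 Mm = 5.646e+08 m.
p = a (1 − e²).
p = 5.646e+08 · (1 − (0.7395)²) = 5.646e+08 · 0.45314 ≈ 2.558e+08 m = 255.8 Mm.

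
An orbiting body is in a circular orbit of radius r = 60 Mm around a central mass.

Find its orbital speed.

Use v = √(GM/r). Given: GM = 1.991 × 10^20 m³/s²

Convert to SI: r = 60 Mm = 6e+07 m.
For a circular orbit, gravity supplies the centripetal force, so v = √(GM / r).
v = √(1.991e+20 / 6e+07) m/s ≈ 1.822e+06 m/s = 1822 km/s.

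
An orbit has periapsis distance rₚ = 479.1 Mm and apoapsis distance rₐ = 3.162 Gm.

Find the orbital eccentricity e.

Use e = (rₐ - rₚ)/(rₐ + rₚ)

Convert to SI: rₚ = 479.1 Mm = 4.791e+08 m; rₐ = 3.162 Gm = 3.162e+09 m.
e = (rₐ − rₚ) / (rₐ + rₚ).
e = (3.162e+09 − 4.791e+08) / (3.162e+09 + 4.791e+08) = 2.6829e+09 / 3.6411e+09 ≈ 0.7368.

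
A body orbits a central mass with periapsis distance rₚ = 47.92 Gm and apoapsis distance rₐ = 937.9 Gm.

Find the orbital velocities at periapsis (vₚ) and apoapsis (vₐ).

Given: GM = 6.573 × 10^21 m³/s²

Convert to SI: rₚ = 47.92 Gm = 4.792e+10 m; rₐ = 937.9 Gm = 9.379e+11 m.
Use the vis-viva equation v² = GM(2/r − 1/a) with a = (rₚ + rₐ)/2 = (4.792e+10 + 9.379e+11)/2 = 4.9291e+11 m.
vₚ = √(GM · (2/rₚ − 1/a)) = √(6.573e+21 · (2/4.792e+10 − 1/4.9291e+11)) m/s ≈ 5.109e+05 m/s = 510.9 km/s.
vₐ = √(GM · (2/rₐ − 1/a)) = √(6.573e+21 · (2/9.379e+11 − 1/4.9291e+11)) m/s ≈ 2.61e+04 m/s = 26.1 km/s.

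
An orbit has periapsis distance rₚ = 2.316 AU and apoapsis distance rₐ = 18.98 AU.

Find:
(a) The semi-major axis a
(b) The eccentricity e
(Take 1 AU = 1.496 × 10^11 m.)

Convert to SI: rₚ = 2.316 AU = 3.46474e+11 m; rₐ = 18.98 AU = 2.83941e+12 m.
(a) a = (rₚ + rₐ) / 2 = (3.46474e+11 + 2.83941e+12) / 2 ≈ 1.593e+12 m = 10.65 AU.
(b) e = (rₐ − rₚ) / (rₐ + rₚ) = (2.83941e+12 − 3.46474e+11) / (2.83941e+12 + 3.46474e+11) ≈ 0.7825.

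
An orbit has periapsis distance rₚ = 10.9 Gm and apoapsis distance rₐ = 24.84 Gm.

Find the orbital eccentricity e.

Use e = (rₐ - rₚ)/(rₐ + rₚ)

Convert to SI: rₚ = 10.9 Gm = 1.09e+10 m; rₐ = 24.84 Gm = 2.484e+10 m.
e = (rₐ − rₚ) / (rₐ + rₚ).
e = (2.484e+10 − 1.09e+10) / (2.484e+10 + 1.09e+10) = 1.394e+10 / 3.574e+10 ≈ 0.39.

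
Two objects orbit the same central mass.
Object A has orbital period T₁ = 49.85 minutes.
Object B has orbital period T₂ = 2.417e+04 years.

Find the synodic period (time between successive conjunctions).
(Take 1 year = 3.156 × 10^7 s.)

Convert to SI: T₁ = 49.85 minutes = 2991 s; T₂ = 2.417e+04 years = 7.62805e+11 s.
T_syn = |T₁ · T₂ / (T₁ − T₂)|.
T_syn = |2991 · 7.62805e+11 / (2991 − 7.62805e+11)| s ≈ 2991 s = 49.85 minutes.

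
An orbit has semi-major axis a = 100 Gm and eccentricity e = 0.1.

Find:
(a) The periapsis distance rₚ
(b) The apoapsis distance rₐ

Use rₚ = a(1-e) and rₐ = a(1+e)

Convert to SI: a = 100 Gm = 1e+11 m.
(a) rₚ = a(1 − e) = 1e+11 · (1 − 0.1) = 1e+11 · 0.9 ≈ 9e+10 m = 90 Gm.
(b) rₐ = a(1 + e) = 1e+11 · (1 + 0.1) = 1e+11 · 1.1 ≈ 1.1e+11 m = 110 Gm.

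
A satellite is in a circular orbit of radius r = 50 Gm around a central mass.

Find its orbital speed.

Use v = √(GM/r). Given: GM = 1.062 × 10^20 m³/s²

Convert to SI: r = 50 Gm = 5e+10 m.
For a circular orbit, gravity supplies the centripetal force, so v = √(GM / r).
v = √(1.062e+20 / 5e+10) m/s ≈ 4.609e+04 m/s = 46.09 km/s.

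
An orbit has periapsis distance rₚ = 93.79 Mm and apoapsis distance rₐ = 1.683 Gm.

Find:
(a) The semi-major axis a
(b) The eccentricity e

Convert to SI: rₚ = 93.79 Mm = 9.379e+07 m; rₐ = 1.683 Gm = 1.683e+09 m.
(a) a = (rₚ + rₐ) / 2 = (9.379e+07 + 1.683e+09) / 2 ≈ 8.884e+08 m = 888.4 Mm.
(b) e = (rₐ − rₚ) / (rₐ + rₚ) = (1.683e+09 − 9.379e+07) / (1.683e+09 + 9.379e+07) ≈ 0.8944.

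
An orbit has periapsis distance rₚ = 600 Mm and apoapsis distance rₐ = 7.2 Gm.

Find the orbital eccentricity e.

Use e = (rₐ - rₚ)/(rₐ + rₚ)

Convert to SI: rₚ = 600 Mm = 6e+08 m; rₐ = 7.2 Gm = 7.2e+09 m.
e = (rₐ − rₚ) / (rₐ + rₚ).
e = (7.2e+09 − 6e+08) / (7.2e+09 + 6e+08) = 6.6e+09 / 7.8e+09 ≈ 0.8462.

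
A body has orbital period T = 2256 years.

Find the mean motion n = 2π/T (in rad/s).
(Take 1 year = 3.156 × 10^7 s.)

Convert to SI: T = 2256 years = 7.11994e+10 s.
n = 2π / T.
n = 2π / 7.11994e+10 s ≈ 8.825e-11 rad/s.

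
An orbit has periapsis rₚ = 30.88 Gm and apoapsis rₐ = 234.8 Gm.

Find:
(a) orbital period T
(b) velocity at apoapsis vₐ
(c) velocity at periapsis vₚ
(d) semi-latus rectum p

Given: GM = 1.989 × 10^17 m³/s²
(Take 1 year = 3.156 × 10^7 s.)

Convert to SI: rₚ = 30.88 Gm = 3.088e+10 m; rₐ = 234.8 Gm = 2.348e+11 m.
(a) With a = (rₚ + rₐ)/2 = 1.3284e+11 m, T = 2π √(a³/GM) = 2π √((1.3284e+11)³/1.989e+17) s ≈ 6.821e+08 s
(b) With a = (rₚ + rₐ)/2 = 1.3284e+11 m, vₐ = √(GM (2/rₐ − 1/a)) = √(1.989e+17 · (2/2.348e+11 − 1/1.3284e+11)) m/s ≈ 443.8 m/s
(c) With a = (rₚ + rₐ)/2 = 1.3284e+11 m, vₚ = √(GM (2/rₚ − 1/a)) = √(1.989e+17 · (2/3.088e+10 − 1/1.3284e+11)) m/s ≈ 3374 m/s
(d) From a = (rₚ + rₐ)/2 = 1.3284e+11 m and e = (rₐ − rₚ)/(rₐ + rₚ) = 0.76754, p = a(1 − e²) = 1.3284e+11 · (1 − (0.76754)²) ≈ 5.458e+10 m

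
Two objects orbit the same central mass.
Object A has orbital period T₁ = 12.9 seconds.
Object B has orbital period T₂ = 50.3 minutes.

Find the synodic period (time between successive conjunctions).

Convert to SI: T₂ = 50.3 minutes = 3018 s.
T_syn = |T₁ · T₂ / (T₁ − T₂)|.
T_syn = |12.9 · 3018 / (12.9 − 3018)| s ≈ 12.96 s = 12.96 seconds.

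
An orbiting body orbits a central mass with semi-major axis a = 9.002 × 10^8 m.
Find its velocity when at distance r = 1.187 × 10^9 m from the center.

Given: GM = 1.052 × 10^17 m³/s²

Vis-viva: v = √(GM · (2/r − 1/a)).
2/r − 1/a = 2/1.187e+09 − 1/9.002e+08 = 5.74056e-10 m⁻¹.
v = √(1.052e+17 · 5.74056e-10) m/s ≈ 7771 m/s = 7.771 km/s.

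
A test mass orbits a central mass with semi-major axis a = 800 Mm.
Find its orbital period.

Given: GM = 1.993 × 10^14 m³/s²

Convert to SI: a = 800 Mm = 8e+08 m.
Kepler's third law: T = 2π √(a³ / GM).
Substituting a = 8e+08 m and GM = 1.993e+14 m³/s²:
T = 2π √((8e+08)³ / 1.993e+14) s
T ≈ 1.007e+07 s = 116.6 days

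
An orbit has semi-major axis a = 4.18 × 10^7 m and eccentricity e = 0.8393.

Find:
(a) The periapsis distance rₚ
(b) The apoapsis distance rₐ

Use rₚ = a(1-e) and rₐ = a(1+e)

(a) rₚ = a(1 − e) = 4.18e+07 · (1 − 0.8393) = 4.18e+07 · 0.1607 ≈ 6.717e+06 m = 6.717 × 10^6 m.
(b) rₐ = a(1 + e) = 4.18e+07 · (1 + 0.8393) = 4.18e+07 · 1.8393 ≈ 7.688e+07 m = 7.688 × 10^7 m.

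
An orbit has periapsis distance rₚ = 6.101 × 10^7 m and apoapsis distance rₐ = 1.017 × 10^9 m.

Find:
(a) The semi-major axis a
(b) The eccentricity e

(a) a = (rₚ + rₐ) / 2 = (6.101e+07 + 1.017e+09) / 2 ≈ 5.39e+08 m = 5.39 × 10^8 m.
(b) e = (rₐ − rₚ) / (rₐ + rₚ) = (1.017e+09 − 6.101e+07) / (1.017e+09 + 6.101e+07) ≈ 0.8868.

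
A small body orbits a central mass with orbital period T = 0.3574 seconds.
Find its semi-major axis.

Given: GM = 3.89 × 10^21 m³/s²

Invert Kepler's third law: a = (GM · T² / (4π²))^(1/3).
Substituting T = 0.3574 s and GM = 3.89e+21 m³/s²:
a = (3.89e+21 · (0.3574)² / (4π²))^(1/3) m
a ≈ 2.326e+06 m = 2.326 Mm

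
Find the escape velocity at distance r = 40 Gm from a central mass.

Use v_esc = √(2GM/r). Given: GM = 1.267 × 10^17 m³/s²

Convert to SI: r = 40 Gm = 4e+10 m.
Escape velocity comes from setting total energy to zero: ½v² − GM/r = 0 ⇒ v_esc = √(2GM / r).
v_esc = √(2 · 1.267e+17 / 4e+10) m/s ≈ 2517 m/s = 2.517 km/s.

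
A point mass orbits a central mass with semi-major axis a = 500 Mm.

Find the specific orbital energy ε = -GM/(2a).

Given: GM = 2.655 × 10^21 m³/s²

Convert to SI: a = 500 Mm = 5e+08 m.
ε = −GM / (2a).
ε = −2.655e+21 / (2 · 5e+08) J/kg ≈ -2.655e+12 J/kg = -2655 GJ/kg.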